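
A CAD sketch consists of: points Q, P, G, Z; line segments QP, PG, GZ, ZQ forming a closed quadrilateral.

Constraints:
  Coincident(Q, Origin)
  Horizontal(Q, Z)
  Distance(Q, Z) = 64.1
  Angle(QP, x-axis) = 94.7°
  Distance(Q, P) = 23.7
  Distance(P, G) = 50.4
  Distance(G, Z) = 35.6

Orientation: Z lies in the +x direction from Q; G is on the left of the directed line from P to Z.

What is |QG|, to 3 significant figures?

57.3

Checks: |PG| = 50.40 ✓; |GZ| = 35.60 ✓.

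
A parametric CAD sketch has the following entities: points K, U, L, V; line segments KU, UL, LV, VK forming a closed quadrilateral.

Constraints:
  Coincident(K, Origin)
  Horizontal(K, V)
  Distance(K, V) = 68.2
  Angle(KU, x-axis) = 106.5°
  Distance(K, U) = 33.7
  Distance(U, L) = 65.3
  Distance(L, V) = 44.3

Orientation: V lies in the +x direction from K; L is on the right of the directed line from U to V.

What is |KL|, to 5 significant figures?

35.406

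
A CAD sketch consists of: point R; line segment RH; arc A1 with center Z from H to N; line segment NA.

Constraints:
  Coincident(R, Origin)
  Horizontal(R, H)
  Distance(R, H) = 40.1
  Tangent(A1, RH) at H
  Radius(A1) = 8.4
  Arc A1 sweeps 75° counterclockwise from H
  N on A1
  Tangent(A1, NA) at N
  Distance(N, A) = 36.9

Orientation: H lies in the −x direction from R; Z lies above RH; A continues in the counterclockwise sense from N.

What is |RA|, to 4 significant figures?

47.50

On A1, H sits at bearing -90° from Z; a 75° counterclockwise sweep puts N at bearing -15°, so N = Z + 8.4·(cos -15°, sin -15°) = (-31.99, 6.226). Tangency of A1 to NA means the radius ZN is perpendicular to NA, so NA runs along (−sin -15°, cos -15°); with |NA| = 36.9, A = (-22.44, 41.87). Then |RA| = |A − R| = 47.50.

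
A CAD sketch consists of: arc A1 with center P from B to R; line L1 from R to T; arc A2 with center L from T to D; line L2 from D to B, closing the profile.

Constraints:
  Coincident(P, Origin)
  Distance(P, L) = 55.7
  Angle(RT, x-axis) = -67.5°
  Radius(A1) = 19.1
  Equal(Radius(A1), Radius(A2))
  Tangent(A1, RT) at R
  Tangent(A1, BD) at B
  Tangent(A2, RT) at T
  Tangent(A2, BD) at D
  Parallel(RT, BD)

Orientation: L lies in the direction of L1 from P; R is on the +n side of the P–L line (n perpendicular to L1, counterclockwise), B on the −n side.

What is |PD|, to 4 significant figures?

58.88

The slot axis is L1's direction at -67.5°, so u = (cos -67.5°, sin -67.5°) = (0.3827, -0.9239) and n = (−sin -67.5°, cos -67.5°) = (0.9239, 0.3827). P is at the origin and L lies 55.7 along u from P, so L = 55.7·u = (21.32, -51.46). Tangency of A1 to both parallel lines with radius 19.1 puts R and B at P ± 19.1·n: R = (17.65, 7.309), B = (-17.65, -7.309). Equal radii place T and D the same way about L: T = L + 19.1·n = (38.96, -44.15), D = L − 19.1·n = (3.669, -58.77). Then |PD| = |D − P| = 58.88.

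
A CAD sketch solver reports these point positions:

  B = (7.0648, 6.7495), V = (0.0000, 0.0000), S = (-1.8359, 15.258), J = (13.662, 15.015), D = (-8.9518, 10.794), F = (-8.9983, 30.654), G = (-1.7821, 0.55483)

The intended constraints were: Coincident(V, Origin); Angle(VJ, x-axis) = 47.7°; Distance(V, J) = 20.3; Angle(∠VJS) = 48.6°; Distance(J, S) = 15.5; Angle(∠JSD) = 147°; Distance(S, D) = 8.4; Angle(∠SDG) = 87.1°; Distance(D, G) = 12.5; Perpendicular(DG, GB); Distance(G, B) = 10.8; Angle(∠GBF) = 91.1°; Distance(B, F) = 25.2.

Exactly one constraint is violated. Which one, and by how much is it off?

Distance(B, F) = 25.2 — off by 3.60.

V = (0.00, 0.00) ✓; VJ at 47.70° ✓; |VJ| = 20.30 ✓; ∠VJS = 48.60° ✓; |JS| = 15.50 ✓; ∠JSD = 147.0° ✓; |SD| = 8.400 ✓; ∠SDG = 87.10° ✓; |DG| = 12.50 ✓; ∠(DG, GB) = 90.00° ✓; |GB| = 10.80 ✓; ∠GBF = 91.10° ✓; |BF| = 28.80 ✗.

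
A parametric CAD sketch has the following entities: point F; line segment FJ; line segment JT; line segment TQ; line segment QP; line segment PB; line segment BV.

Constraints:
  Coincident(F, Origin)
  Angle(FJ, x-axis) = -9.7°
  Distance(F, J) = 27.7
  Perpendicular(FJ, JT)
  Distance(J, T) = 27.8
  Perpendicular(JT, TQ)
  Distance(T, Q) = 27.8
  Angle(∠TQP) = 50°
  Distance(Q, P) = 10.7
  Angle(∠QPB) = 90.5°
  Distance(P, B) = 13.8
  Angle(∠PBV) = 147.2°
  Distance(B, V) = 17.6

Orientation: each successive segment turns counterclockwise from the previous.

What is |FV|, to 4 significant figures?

50.57

F is at the origin; FJ runs at -9.7° with length 27.7, so J = (27.30, -4.667). FJ is perpendicular to JT, so JT runs at 80.30°; with |JT| = 27.8, T = (31.99, 22.74). The perpendicularity gives TQ at right angles to JT, so TQ runs at 170.3°; with |TQ| = 27.8, Q = (4.585, 27.42). ∠TQP = 50.0° gives QP at -59.70° from the x-axis; with |QP| = 10.7, P = (9.984, 18.18). ∠QPB = 90.5° gives PB at 29.80° from the x-axis; with |PB| = 13.8, B = (21.96, 25.04). ∠PBV = 147.2° gives BV at 62.60° from the x-axis; with |BV| = 17.6, V = (30.06, 40.66). Then |FV| = |V − F| = 50.57.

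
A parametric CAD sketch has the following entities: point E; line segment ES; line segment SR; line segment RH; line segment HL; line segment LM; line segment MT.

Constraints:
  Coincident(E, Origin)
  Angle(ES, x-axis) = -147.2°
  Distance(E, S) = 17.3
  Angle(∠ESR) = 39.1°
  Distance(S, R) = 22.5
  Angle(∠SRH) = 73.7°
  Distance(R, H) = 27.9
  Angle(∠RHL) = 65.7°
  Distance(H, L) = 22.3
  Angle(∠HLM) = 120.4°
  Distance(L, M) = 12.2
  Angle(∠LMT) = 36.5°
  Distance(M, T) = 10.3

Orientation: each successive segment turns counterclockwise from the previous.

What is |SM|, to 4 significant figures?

0.2784

∠RHL = 65.7° gives HL at -145.7° from the x-axis; with |HL| = 22.3, L = (-15.44, 3.069). ∠HLM = 120.4° gives LM at -86.10° from the x-axis; with |LM| = 12.2, M = (-14.61, -9.103). Then |SM| = |M − S| = 0.2784.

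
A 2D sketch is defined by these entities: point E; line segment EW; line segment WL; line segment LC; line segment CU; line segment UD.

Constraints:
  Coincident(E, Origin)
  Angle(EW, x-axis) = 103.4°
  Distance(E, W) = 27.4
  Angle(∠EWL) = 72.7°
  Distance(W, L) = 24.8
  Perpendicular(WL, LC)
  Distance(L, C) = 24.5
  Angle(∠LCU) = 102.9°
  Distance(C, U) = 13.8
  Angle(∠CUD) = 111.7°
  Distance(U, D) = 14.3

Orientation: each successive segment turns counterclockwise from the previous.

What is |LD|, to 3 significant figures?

26.7

∠LCU = 102.9° gives CU at 17.8° from the x-axis; with |CU| = 13.8, U = (-2.03, -2.86). ∠CUD = 111.7° gives UD at 86.1° from the x-axis; with |UD| = 14.3, D = (-1.05, 11.4). Then |LD| = |D − L| = 26.7.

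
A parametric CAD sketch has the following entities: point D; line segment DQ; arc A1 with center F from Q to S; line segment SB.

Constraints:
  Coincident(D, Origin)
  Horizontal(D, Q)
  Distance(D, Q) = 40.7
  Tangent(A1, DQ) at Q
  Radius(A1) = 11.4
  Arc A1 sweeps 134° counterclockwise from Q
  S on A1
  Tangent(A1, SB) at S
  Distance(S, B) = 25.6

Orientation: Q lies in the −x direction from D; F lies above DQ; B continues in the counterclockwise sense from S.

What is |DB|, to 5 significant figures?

62.867

On A1, Q sits at bearing -90° from F; a 134° counterclockwise sweep puts S at bearing 44°, so S = F + 11.4·(cos 44°, sin 44°) = (-32.500, 19.319). The tangent condition forces FS to be normal to SB, so SB runs along (−sin 44°, cos 44°); with |SB| = 25.6, B = (-50.283, 37.734). Then |DB| = |B − D| = 62.867.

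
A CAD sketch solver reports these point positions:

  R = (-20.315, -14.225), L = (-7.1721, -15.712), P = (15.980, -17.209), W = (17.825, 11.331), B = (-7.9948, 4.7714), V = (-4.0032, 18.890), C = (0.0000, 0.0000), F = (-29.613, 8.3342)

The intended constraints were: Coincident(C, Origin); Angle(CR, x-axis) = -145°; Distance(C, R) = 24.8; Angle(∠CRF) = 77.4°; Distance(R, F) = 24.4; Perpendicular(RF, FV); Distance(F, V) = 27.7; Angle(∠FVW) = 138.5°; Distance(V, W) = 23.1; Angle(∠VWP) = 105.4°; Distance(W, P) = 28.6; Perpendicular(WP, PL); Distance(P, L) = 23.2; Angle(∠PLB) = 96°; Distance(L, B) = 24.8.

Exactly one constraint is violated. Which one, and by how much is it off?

Distance(L, B) = 24.8 — off by 4.30.

C = (0.00, 0.00) ✓; CR at -145.0° ✓; |CR| = 24.80 ✓; ∠CRF = 77.40° ✓; |RF| = 24.40 ✓; ∠(RF, FV) = 90.00° ✓; |FV| = 27.70 ✓; ∠FVW = 138.5° ✓; |VW| = 23.10 ✓; ∠VWP = 105.4° ✓; |WP| = 28.60 ✓; ∠(WP, PL) = 90.00° ✓; |PL| = 23.20 ✓; ∠PLB = 96.00° ✓; |LB| = 20.50 ✗.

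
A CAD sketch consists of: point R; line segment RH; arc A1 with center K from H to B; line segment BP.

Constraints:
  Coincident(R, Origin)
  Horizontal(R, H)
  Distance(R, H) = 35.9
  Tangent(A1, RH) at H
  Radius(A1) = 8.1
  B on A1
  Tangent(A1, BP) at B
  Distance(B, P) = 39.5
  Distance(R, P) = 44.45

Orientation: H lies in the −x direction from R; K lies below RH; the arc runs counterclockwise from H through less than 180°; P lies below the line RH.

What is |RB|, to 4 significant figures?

43.92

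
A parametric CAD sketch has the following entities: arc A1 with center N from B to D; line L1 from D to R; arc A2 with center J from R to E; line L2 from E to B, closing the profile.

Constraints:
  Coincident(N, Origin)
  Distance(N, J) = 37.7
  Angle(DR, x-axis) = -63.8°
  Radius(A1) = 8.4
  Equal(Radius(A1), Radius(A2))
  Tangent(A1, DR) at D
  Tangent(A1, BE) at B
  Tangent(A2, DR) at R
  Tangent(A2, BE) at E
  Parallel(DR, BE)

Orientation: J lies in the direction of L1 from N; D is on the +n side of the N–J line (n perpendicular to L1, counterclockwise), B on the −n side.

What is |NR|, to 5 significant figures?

38.624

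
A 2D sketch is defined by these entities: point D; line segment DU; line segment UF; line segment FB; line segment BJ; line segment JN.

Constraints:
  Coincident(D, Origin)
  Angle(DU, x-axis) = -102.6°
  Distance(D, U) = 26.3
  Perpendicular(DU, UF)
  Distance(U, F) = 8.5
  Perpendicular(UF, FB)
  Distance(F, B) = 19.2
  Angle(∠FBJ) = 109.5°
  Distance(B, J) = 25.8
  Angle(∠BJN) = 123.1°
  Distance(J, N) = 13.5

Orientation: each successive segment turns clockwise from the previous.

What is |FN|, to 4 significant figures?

40.16

∠FBJ = 109.5° gives BJ at 6.900° from the x-axis; with |BJ| = 25.8, J = (15.77, -1.975). ∠BJN = 123.1° gives JN at -50.00° from the x-axis; with |JN| = 13.5, N = (24.45, -12.32). Then |FN| = |N − F| = 40.16.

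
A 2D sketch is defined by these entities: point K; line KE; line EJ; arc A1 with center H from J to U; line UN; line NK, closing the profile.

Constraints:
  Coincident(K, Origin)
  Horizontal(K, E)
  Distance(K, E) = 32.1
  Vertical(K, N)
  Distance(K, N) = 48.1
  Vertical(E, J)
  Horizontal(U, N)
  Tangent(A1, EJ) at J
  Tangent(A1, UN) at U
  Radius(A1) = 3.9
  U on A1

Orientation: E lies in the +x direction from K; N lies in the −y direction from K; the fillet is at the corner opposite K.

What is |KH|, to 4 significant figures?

52.43

K is at the origin; K and E share the same y with |KE| = 32.1 and E on the +x side, so E = (32.10, 0.000). KN is vertical with |KN| = 48.1 and N on the −y side, so N = (0.000, -48.10). The virtual corner opposite K is at (32.10, -48.10). Since A1 is tangent to EJ there, HJ ⟂ EJ and A1 meets UN tangentially, so HU is at right angles to UN, with radius 3.9, so the center H sits 3.9 in from both sides at H = (28.20, -44.20). Then |KH| = |H − K| = 52.43.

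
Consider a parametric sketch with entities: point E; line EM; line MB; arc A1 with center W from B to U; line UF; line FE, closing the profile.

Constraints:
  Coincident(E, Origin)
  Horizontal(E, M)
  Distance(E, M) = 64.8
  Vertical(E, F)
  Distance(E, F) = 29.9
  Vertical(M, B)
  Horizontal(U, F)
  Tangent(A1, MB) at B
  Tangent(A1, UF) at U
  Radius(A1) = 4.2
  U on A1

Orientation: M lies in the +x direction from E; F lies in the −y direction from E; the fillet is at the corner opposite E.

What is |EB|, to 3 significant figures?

69.7

E is at the origin; EM is horizontal with |EM| = 64.8 and M on the +x side, so M = (64.8, 0.00). EF is vertical with |EF| = 29.9 and F on the −y side, so F = (0.00, -29.9). The virtual corner opposite E is at (64.8, -29.9). Tangency of A1 to MB means the radius WB is perpendicular to MB and A1 meets UF tangentially, so WU is at right angles to UF, with radius 4.2, so the center W sits 4.2 in from both sides at W = (60.6, -25.7). That places the tangent points at B = (64.8, -25.7) on MB and U = (60.6, -29.9) on UF. Then |EB| = |B − E| = 69.7.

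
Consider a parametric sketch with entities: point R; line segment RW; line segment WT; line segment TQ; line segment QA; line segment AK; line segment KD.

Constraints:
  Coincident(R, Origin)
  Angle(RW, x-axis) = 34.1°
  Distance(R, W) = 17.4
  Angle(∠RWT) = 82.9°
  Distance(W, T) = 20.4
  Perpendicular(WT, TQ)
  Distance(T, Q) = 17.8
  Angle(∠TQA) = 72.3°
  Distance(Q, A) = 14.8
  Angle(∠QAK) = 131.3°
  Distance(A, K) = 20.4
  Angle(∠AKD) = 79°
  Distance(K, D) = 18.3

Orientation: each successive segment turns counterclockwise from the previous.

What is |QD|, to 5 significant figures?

27.540

∠QAK = 131.3° gives AK at 17.600° from the x-axis; with |AK| = 20.4, K = (19.696, 11.903). ∠AKD = 79.0° gives KD at 118.60° from the x-axis; with |KD| = 18.3, D = (10.936, 27.970). Then |QD| = |D − Q| = 27.540.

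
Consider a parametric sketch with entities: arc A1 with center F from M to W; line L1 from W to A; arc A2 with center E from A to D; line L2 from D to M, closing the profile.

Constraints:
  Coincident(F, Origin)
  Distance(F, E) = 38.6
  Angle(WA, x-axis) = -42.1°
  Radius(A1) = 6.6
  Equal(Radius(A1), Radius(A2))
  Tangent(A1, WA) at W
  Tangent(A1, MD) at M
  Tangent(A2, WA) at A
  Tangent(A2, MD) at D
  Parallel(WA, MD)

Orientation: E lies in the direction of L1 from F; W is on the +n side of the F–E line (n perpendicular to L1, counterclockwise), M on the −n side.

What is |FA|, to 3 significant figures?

39.2

Tangency of A1 to both parallel lines with radius 6.6 puts W and M at F ± 6.6·n: W = (4.42, 4.90), M = (-4.42, -4.90). Equal radii place A and D the same way about E: A = E + 6.6·n = (33.1, -21.0), D = E − 6.6·n = (24.2, -30.8). Then |FA| = |A − F| = 39.2.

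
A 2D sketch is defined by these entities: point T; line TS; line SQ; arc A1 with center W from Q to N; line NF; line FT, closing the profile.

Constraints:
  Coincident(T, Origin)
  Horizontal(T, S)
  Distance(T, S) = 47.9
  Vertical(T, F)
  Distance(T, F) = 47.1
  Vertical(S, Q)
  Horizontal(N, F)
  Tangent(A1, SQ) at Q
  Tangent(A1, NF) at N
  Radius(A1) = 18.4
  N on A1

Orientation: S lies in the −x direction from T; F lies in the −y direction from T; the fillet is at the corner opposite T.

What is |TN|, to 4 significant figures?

55.58

The virtual corner opposite T is at (-47.90, -47.10). Since A1 is tangent to SQ there, WQ ⟂ SQ and A1 meets NF tangentially, so WN is at right angles to NF, with radius 18.4, so the center W sits 18.4 in from both sides at W = (-29.50, -28.70). That places the tangent points at Q = (-47.90, -28.70) on SQ and N = (-29.50, -47.10) on NF. Then |TN| = |N − T| = 55.58.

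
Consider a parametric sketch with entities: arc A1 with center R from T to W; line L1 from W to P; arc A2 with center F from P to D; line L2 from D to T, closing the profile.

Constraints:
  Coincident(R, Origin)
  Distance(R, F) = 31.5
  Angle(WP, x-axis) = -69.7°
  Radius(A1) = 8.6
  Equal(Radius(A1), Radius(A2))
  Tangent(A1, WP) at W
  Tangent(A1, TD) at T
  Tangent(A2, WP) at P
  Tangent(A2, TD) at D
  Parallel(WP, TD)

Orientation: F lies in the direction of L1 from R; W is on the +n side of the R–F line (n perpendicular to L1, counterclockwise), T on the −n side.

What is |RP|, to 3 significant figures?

32.7

Tangency of A1 to both parallel lines with radius 8.6 puts W and T at R ± 8.6·n: W = (8.07, 2.98), T = (-8.07, -2.98). Equal radii place P and D the same way about F: P = F + 8.6·n = (19.0, -26.6), D = F − 8.6·n = (2.86, -32.5). Then |RP| = |P − R| = 32.7.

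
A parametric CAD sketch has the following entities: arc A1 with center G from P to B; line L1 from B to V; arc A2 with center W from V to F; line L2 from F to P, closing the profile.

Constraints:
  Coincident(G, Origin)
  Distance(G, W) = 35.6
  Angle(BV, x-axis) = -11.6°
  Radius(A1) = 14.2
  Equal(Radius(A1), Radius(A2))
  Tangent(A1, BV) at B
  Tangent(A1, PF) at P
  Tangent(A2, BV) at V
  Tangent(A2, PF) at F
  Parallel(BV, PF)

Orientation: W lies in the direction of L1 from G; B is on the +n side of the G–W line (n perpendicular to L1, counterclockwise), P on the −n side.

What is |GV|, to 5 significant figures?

38.328

Tangency of A1 to both parallel lines with radius 14.2 puts B and P at G ± 14.2·n: B = (2.8553, 13.910), P = (-2.8553, -13.910). Equal radii place V and F the same way about W: V = W + 14.2·n = (37.728, 6.7516), F = W − 14.2·n = (32.018, -21.068). Then |GV| = |V − G| = 38.328.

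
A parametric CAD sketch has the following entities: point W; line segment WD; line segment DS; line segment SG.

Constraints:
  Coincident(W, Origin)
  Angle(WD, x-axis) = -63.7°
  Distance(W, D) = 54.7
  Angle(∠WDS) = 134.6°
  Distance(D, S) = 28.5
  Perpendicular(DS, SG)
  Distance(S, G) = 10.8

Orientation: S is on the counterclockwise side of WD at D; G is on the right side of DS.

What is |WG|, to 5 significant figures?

83.376

W is at the origin; WD runs at -63.7° with length 54.7, so D = 54.7·(cos -63.7°, sin -63.7°) = (24.236, -49.038). ∠WDS = 134.6°, so DS runs at -63.7° + (180° − 134.6°) = -18.300° from the x-axis; with |DS| = 28.5, S = D + 28.5·(cos -18.300°, sin -18.300°) = (51.295, -57.987). DS ⟂ SG; with |SG| = 10.8 on the right of DS, G = S + 10.8·(-0.31399, -0.94943) = (47.904, -68.240). Then |WG| = |G − W| = 83.376.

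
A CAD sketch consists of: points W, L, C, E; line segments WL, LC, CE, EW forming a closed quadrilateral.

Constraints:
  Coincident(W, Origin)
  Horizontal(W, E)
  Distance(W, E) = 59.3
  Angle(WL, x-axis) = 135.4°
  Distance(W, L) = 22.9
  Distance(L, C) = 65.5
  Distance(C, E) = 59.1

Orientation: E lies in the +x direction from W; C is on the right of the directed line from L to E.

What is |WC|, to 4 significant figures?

43.85

Checks: W = (0.00, 0.00) ✓; |LC| = 65.50 ✓; |CE| = 59.10 ✓.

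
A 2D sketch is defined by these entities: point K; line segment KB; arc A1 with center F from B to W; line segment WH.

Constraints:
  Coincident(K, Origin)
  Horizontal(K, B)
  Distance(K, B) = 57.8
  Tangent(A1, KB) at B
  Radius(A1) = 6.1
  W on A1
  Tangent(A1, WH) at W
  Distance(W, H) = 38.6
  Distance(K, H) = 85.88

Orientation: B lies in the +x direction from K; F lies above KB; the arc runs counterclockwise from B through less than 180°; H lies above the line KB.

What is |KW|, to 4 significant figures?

63.74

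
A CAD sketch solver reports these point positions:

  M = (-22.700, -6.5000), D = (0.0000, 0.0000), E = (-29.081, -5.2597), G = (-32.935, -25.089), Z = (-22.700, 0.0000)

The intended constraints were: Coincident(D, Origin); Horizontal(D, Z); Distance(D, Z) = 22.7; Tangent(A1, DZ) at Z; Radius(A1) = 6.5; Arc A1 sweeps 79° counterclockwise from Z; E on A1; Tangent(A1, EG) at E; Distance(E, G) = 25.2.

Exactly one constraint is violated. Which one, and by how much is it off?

Distance(E, G) = 25.2 — off by 5.00.

D = (0.00, 0.00) ✓; D.y = 0.00, Z.y = 0.00 ✓; |DZ| = 22.70 ✓; ∠(MZ, ZD) = 90.00° ✓; |MZ| = 6.500 ✓; bearing(M→E) − bearing(M→Z) = 79.00° ✓; |ME| = 6.500 ✓; ∠(ME, EG) = 90.00° ✓; |EG| = 20.20 ✗.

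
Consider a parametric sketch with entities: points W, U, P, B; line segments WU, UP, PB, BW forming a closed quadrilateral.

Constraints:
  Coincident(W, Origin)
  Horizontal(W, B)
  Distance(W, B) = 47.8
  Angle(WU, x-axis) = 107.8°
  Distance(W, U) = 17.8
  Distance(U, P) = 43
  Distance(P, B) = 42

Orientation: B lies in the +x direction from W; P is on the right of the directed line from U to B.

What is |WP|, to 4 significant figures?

25.39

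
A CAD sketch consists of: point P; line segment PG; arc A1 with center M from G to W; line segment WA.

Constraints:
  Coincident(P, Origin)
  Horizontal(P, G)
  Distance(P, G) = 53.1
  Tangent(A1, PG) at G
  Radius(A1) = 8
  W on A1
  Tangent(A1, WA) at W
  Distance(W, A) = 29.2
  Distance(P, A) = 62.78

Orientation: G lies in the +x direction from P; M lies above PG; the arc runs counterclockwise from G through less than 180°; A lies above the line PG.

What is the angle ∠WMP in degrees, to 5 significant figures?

167.17°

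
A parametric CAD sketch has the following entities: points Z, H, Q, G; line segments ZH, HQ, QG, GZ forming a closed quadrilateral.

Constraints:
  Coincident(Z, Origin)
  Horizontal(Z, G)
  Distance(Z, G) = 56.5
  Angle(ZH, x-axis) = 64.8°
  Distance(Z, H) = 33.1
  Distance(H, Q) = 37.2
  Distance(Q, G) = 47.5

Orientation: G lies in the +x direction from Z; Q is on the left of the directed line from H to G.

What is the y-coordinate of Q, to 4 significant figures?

46.61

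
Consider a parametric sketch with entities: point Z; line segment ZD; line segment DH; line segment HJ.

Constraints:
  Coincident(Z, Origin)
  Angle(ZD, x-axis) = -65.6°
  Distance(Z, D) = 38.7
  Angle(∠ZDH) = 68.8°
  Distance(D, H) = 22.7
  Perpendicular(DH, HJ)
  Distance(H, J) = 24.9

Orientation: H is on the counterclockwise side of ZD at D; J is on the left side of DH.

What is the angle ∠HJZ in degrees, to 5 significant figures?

142.10°

∠ZDH = 68.8°, so DH runs at -65.6° + (180° − 68.8°) = 45.600° from the x-axis; with |DH| = 22.7, H = D + 22.7·(cos 45.600°, sin 45.600°) = (31.869, -19.025). DH ⟂ HJ; with |HJ| = 24.9 on the left of DH, J = H + 24.9·(-0.71447, 0.69966) = (14.079, -1.6033). Then cos ∠HJZ = JH·JZ / (|JH||JZ|), giving 142.10°.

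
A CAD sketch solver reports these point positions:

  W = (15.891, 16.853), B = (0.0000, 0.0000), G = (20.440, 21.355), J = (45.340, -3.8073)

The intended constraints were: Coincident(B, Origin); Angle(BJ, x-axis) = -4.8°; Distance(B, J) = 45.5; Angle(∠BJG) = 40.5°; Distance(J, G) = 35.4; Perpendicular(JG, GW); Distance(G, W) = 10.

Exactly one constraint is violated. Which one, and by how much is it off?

Distance(G, W) = 10 — off by 3.60.

B = (0.00, 0.00) ✓; BJ at -4.800° ✓; |BJ| = 45.50 ✓; ∠BJG = 40.50° ✓; |JG| = 35.40 ✓; ∠(JG, GW) = 90.00° ✓; |GW| = 6.400 ✗.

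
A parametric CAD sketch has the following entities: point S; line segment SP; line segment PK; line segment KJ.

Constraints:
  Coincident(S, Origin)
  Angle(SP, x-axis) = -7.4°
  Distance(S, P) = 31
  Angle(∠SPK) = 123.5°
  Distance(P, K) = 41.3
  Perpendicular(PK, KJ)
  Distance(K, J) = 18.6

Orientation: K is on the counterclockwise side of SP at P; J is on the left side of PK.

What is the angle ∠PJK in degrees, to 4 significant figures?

65.75°

S is at the origin; SP runs at -7.4° with length 31.0, so P = 31.0·(cos -7.4°, sin -7.4°) = (30.74, -3.993). ∠SPK = 123.5°, so PK runs at -7.4° + (180° − 123.5°) = 49.10° from the x-axis; with |PK| = 41.3, K = P + 41.3·(cos 49.10°, sin 49.10°) = (57.78, 27.22). PK ⟂ KJ; with |KJ| = 18.6 on the left of PK, J = K + 18.6·(-0.7559, 0.6547) = (43.72, 39.40). Then cos ∠PJK = JP·JK / (|JP||JK|), giving 65.75°.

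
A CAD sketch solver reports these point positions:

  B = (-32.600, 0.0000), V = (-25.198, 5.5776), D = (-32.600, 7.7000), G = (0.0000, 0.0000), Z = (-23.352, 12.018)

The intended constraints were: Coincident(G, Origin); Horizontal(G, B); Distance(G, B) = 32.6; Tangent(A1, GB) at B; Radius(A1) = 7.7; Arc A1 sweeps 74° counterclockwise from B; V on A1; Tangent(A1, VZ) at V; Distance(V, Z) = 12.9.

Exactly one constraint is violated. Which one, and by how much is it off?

Distance(V, Z) = 12.9 — off by 6.20.

G = (0.00, 0.00) ✓; G.y = 0.00, B.y = 0.00 ✓; |GB| = 32.60 ✓; ∠(DB, BG) = 90.00° ✓; |DB| = 7.700 ✓; bearing(D→V) − bearing(D→B) = 74.00° ✓; |DV| = 7.700 ✓; ∠(DV, VZ) = 89.99° ✓; |VZ| = 6.700 ✗.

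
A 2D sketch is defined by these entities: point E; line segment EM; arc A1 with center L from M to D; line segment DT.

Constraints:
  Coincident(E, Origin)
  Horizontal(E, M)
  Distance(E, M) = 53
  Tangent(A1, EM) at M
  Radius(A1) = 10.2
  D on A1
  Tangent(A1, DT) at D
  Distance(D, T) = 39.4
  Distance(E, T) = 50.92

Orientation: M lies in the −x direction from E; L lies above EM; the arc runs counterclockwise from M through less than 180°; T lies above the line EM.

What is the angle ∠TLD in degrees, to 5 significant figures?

75.486°

Checks: |EM| = 53.00 ✓; ∠(LM, ME) = 90.00° ✓; |LD| = 10.20 ✓; ∠(LD, DT) = 90.00° ✓; |DT| = 39.40 ✓; |ET| = 50.92 ✓.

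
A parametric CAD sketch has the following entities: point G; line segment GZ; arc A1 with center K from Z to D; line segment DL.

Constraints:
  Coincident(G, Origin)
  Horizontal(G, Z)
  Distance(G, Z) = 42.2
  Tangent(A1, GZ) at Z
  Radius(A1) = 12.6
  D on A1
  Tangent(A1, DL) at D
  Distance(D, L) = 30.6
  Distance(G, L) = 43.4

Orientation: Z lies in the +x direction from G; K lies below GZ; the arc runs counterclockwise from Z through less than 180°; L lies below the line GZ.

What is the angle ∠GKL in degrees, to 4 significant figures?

66.74°

Checks: |GZ| = 42.20 ✓; |KD| = 12.60 ✓; ∠(KD, DL) = 90.00° ✓; |DL| = 30.60 ✓; |GL| = 43.40 ✓.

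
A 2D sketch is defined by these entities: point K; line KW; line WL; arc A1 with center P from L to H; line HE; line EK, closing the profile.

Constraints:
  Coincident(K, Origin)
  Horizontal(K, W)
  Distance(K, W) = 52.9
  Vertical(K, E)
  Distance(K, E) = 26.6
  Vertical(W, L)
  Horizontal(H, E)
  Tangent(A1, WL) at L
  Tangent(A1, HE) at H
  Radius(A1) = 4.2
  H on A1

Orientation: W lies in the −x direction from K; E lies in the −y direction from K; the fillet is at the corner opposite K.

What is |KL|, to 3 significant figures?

57.4

K is at the origin; K and W share the same y with |KW| = 52.9 and W on the −x side, so W = (-52.9, 0.00). K and E share the same x with |KE| = 26.6 and E on the −y side, so E = (0.00, -26.6). The virtual corner opposite K is at (-52.9, -26.6). A1 meets WL tangentially, so PL is at right angles to WL and tangency of A1 to HE means the radius PH is perpendicular to HE, with radius 4.2, so the center P sits 4.2 in from both sides at P = (-48.7, -22.4). That places the tangent points at L = (-52.9, -22.4) on WL and H = (-48.7, -26.6) on HE. Then |KL| = |L − K| = 57.4.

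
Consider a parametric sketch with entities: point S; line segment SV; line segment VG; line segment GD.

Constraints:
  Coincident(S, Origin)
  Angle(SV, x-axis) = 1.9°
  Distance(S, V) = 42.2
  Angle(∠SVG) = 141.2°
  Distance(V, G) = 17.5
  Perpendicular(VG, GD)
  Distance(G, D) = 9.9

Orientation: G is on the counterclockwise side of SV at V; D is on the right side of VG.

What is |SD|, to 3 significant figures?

62.1

S is at the origin; SV runs at 1.9° with length 42.2, so V = 42.2·(cos 1.9°, sin 1.9°) = (42.2, 1.40). ∠SVG = 141.2°, so VG runs at 1.9° + (180° − 141.2°) = 40.7° from the x-axis; with |VG| = 17.5, G = V + 17.5·(cos 40.7°, sin 40.7°) = (55.4, 12.8). VG ⟂ GD; with |GD| = 9.9 on the right of VG, D = G + 9.9·(0.652, -0.758) = (61.9, 5.31). Then |SD| = |D − S| = 62.1.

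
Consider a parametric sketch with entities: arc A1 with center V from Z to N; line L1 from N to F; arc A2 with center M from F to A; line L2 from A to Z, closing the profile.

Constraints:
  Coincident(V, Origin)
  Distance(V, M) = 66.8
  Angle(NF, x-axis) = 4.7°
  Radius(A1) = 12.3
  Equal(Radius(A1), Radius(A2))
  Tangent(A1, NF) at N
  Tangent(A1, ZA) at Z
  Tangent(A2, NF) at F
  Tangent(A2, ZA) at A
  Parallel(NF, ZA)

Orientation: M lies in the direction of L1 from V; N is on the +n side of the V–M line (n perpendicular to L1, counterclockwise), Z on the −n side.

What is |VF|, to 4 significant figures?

67.92

Tangency of A1 to both parallel lines with radius 12.3 puts N and Z at V ± 12.3·n: N = (-1.008, 12.26), Z = (1.008, -12.26). Equal radii place F and A the same way about M: F = M + 12.3·n = (65.57, 17.73), A = M − 12.3·n = (67.58, -6.785). Then |VF| = |F − V| = 67.92.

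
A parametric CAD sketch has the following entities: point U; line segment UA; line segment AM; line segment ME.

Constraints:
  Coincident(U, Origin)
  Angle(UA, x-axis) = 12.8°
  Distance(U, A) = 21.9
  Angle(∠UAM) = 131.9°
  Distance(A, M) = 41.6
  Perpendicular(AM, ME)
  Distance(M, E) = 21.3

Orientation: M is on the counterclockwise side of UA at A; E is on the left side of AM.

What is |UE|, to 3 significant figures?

56.4

∠UAM = 131.9°, so AM runs at 12.8° + (180° − 131.9°) = 60.9° from the x-axis; with |AM| = 41.6, M = A + 41.6·(cos 60.9°, sin 60.9°) = (41.6, 41.2). AM is perpendicular to ME; with |ME| = 21.3 on the left of AM, E = M + 21.3·(-0.874, 0.486) = (23.0, 51.6). Then |UE| = |E − U| = 56.4.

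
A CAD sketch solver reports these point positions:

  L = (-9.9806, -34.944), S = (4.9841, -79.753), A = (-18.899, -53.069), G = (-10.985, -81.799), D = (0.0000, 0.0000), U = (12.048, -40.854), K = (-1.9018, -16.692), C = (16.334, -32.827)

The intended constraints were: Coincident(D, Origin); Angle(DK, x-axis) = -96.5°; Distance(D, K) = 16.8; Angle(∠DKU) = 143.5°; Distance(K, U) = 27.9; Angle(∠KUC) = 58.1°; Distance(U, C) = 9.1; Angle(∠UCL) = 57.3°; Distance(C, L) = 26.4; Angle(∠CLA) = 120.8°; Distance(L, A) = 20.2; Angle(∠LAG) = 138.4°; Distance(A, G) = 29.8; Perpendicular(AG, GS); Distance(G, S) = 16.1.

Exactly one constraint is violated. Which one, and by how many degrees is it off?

Perpendicular(AG, GS) — off by 8.10°.

D = (0.00, 0.00) ✓; DK at -96.50° ✓; |DK| = 16.80 ✓; ∠DKU = 143.5° ✓; |KU| = 27.90 ✓; ∠KUC = 58.10° ✓; |UC| = 9.100 ✓; ∠UCL = 57.30° ✓; |CL| = 26.40 ✓; ∠CLA = 120.8° ✓; |LA| = 20.20 ✓; ∠LAG = 138.4° ✓; |AG| = 29.80 ✓; ∠(AG, GS) = 81.90° ✗; |GS| = 16.10 ✓.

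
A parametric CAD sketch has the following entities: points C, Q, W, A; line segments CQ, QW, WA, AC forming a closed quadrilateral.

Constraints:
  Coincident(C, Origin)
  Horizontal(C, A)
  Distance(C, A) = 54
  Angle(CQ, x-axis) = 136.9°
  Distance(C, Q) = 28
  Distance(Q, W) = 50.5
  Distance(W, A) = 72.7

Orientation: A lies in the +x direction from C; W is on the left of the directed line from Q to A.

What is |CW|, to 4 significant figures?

59.66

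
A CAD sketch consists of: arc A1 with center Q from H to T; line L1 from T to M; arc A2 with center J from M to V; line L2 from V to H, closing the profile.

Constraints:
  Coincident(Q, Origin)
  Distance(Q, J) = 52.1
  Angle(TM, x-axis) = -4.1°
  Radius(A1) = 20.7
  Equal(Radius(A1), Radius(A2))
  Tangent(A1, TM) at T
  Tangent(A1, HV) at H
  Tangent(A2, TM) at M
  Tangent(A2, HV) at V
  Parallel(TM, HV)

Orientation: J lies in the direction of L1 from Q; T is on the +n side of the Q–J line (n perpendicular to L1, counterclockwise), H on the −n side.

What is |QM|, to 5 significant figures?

56.062

The slot axis is L1's direction at -4.1°, so u = (cos -4.1°, sin -4.1°) = (0.99744, -0.071497) and n = (−sin -4.1°, cos -4.1°) = (0.071497, 0.99744). Q is at the origin and J lies 52.1 along u from Q, so J = 52.1·u = (51.967, -3.7250). Tangency of A1 to both parallel lines with radius 20.7 puts T and H at Q ± 20.7·n: T = (1.4800, 20.647), H = (-1.4800, -20.647). Equal radii place M and V the same way about J: M = J + 20.7·n = (53.447, 16.922), V = J − 20.7·n = (50.487, -24.372). Then |QM| = |M − Q| = 56.062.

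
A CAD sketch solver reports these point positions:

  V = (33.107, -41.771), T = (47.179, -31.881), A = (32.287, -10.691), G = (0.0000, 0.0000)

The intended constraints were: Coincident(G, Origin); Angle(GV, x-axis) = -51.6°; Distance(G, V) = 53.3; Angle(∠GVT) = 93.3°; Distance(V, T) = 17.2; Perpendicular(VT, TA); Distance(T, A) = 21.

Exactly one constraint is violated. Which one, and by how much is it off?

Distance(T, A) = 21 — off by 4.90.

G = (0.00, 0.00) ✓; GV at -51.60° ✓; |GV| = 53.30 ✓; ∠GVT = 93.30° ✓; |VT| = 17.20 ✓; ∠(VT, TA) = 90.00° ✓; |TA| = 25.90 ✗.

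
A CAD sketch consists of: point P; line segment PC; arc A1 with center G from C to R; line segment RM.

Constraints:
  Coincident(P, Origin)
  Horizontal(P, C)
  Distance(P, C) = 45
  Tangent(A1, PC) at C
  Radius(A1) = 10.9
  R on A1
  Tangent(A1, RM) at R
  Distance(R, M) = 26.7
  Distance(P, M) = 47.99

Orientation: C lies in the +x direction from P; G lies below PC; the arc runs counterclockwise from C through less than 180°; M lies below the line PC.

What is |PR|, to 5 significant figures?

35.527

Checks: |GC| = 10.90 ✓; |GR| = 10.90 ✓; ∠(GR, RM) = 90.00° ✓; |RM| = 26.70 ✓; |PM| = 47.99 ✓.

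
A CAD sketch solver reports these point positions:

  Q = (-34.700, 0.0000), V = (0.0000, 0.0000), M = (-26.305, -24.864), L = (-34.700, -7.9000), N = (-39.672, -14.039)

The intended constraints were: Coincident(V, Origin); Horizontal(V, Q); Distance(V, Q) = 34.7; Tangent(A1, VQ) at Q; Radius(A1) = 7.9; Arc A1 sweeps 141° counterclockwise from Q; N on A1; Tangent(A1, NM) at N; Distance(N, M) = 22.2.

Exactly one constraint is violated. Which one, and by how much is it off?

Distance(N, M) = 22.2 — off by 5.00.

V = (0.00, 0.00) ✓; V.y = 0.00, Q.y = 0.00 ✓; |VQ| = 34.70 ✓; ∠(LQ, QV) = 90.00° ✓; |LQ| = 7.900 ✓; bearing(L→N) − bearing(L→Q) = 141.0° ✓; |LN| = 7.900 ✓; ∠(LN, NM) = 90.00° ✓; |NM| = 17.20 ✗.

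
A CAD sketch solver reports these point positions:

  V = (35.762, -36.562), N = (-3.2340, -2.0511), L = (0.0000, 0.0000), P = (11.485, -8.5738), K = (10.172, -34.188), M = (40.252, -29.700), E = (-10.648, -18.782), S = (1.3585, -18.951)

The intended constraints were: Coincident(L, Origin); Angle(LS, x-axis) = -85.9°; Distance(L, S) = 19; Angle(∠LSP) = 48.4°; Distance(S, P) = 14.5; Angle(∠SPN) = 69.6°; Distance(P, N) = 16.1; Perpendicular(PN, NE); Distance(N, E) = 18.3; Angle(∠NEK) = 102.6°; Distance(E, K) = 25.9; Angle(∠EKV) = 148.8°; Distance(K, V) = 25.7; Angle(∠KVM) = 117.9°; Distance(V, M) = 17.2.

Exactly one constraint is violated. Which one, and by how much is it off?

Distance(V, M) = 17.2 — off by 9.00.

L = (0.00, 0.00) ✓; LS at -85.90° ✓; |LS| = 19.00 ✓; ∠LSP = 48.40° ✓; |SP| = 14.50 ✓; ∠SPN = 69.60° ✓; |PN| = 16.10 ✓; ∠(PN, NE) = 90.00° ✓; |NE| = 18.30 ✓; ∠NEK = 102.6° ✓; |EK| = 25.90 ✓; ∠EKV = 148.8° ✓; |KV| = 25.70 ✓; ∠KVM = 117.9° ✓; |VM| = 8.200 ✗.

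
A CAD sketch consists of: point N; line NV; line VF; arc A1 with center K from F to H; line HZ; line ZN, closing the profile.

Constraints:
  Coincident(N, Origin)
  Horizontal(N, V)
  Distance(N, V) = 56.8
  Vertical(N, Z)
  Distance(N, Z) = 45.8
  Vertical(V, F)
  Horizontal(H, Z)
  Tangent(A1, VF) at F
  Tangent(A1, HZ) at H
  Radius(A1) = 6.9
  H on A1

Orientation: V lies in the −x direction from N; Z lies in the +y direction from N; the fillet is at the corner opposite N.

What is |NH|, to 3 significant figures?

67.7

N is at the origin; NV is horizontal with |NV| = 56.8 and V on the −x side, so V = (-56.8, 0.00). NZ is vertical with |NZ| = 45.8 and Z on the +y side, so Z = (0.00, 45.8). The virtual corner opposite N is at (-56.8, 45.8). The tangent condition forces KF to be normal to VF and since A1 is tangent to HZ there, KH ⟂ HZ, with radius 6.9, so the center K sits 6.9 in from both sides at K = (-49.9, 38.9). That places the tangent points at F = (-56.8, 38.9) on VF and H = (-49.9, 45.8) on HZ. Then |NH| = |H − N| = 67.7.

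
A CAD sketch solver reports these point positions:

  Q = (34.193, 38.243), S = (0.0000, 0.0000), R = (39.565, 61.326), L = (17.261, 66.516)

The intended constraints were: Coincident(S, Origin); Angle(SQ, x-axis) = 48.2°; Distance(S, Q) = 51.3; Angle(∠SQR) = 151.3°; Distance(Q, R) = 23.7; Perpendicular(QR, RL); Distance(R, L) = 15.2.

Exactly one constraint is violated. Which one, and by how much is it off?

Distance(R, L) = 15.2 — off by 7.70.

S = (0.00, 0.00) ✓; SQ at 48.20° ✓; |SQ| = 51.30 ✓; ∠SQR = 151.3° ✓; |QR| = 23.70 ✓; ∠(QR, RL) = 90.00° ✓; |RL| = 22.90 ✗.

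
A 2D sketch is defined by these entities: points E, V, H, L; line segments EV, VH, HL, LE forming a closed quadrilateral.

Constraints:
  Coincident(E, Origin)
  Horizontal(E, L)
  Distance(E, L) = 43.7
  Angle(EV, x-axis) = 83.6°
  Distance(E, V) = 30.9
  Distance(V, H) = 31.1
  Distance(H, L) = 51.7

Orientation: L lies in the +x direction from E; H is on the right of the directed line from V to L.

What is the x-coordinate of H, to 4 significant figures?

-7.969

E is at the origin; EL is horizontal with |EL| = 43.7 and L in +x, so L = (43.7, 0). EV runs at 83.6° with |EV| = 30.9, so V = (3.444, 30.71). H is determined by |VH| = 31.1 and |HL| = 51.7 together: it lies at the intersection of circle(V, 31.1) and circle(L, 51.7). With |VL| = 50.63, the foot of the radical line on VL is 8.471 from V and the perpendicular offset is √(31.1² − 8.471²) = 29.92. Taking the right-of-VL solution: H = (-7.969, 1.778).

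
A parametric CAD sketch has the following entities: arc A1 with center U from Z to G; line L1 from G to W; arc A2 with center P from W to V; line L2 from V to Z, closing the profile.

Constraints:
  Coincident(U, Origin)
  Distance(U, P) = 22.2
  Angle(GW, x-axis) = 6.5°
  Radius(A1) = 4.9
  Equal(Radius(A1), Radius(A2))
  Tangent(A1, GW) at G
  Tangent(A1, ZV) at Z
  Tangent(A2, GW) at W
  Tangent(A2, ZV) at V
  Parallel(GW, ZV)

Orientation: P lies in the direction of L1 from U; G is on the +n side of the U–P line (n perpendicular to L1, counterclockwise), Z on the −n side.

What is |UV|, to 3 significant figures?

22.7

The slot axis is L1's direction at 6.5°, so u = (cos 6.5°, sin 6.5°) = (0.994, 0.113) and n = (−sin 6.5°, cos 6.5°) = (-0.113, 0.994). U is at the origin and P lies 22.2 along u from U, so P = 22.2·u = (22.1, 2.51). Tangency of A1 to both parallel lines with radius 4.9 puts G and Z at U ± 4.9·n: G = (-0.555, 4.87), Z = (0.555, -4.87). Equal radii place W and V the same way about P: W = P + 4.9·n = (21.5, 7.38), V = P − 4.9·n = (22.6, -2.36). Then |UV| = |V − U| = 22.7.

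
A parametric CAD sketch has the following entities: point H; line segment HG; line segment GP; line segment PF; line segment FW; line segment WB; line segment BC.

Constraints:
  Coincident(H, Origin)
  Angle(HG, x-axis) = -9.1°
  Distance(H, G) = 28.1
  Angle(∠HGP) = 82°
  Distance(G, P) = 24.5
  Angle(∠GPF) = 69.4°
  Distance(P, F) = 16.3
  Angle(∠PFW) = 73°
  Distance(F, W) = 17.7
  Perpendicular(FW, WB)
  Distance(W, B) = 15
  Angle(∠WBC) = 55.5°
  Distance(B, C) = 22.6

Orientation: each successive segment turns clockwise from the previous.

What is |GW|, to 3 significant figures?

6.51

∠GPF = 69.4° gives PF at 142° from the x-axis; with |PF| = 16.3, F = (7.65, -17.9). ∠PFW = 73.0° gives FW at 35.3° from the x-axis; with |FW| = 17.7, W = (22.1, -7.67). Then |GW| = |W − G| = 6.51.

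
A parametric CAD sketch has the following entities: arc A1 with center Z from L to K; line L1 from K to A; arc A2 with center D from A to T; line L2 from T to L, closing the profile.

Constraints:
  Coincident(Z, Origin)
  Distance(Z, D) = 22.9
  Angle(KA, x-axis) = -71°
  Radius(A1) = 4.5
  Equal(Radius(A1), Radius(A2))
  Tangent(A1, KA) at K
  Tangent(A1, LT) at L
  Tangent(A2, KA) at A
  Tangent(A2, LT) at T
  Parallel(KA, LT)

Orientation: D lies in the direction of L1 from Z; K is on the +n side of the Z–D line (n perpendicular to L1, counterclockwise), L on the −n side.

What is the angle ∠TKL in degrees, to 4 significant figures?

68.54°

The slot axis is L1's direction at -71.0°, so u = (cos -71.0°, sin -71.0°) = (0.3256, -0.9455) and n = (−sin -71.0°, cos -71.0°) = (0.9455, 0.3256). Z is at the origin and D lies 22.9 along u from Z, so D = 22.9·u = (7.456, -21.65). Tangency of A1 to both parallel lines with radius 4.5 puts K and L at Z ± 4.5·n: K = (4.255, 1.465), L = (-4.255, -1.465). Equal radii place A and T the same way about D: A = D + 4.5·n = (11.71, -20.19), T = D − 4.5·n = (3.201, -23.12). Then cos ∠TKL = KT·KL / (|KT||KL|), giving 68.54°.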